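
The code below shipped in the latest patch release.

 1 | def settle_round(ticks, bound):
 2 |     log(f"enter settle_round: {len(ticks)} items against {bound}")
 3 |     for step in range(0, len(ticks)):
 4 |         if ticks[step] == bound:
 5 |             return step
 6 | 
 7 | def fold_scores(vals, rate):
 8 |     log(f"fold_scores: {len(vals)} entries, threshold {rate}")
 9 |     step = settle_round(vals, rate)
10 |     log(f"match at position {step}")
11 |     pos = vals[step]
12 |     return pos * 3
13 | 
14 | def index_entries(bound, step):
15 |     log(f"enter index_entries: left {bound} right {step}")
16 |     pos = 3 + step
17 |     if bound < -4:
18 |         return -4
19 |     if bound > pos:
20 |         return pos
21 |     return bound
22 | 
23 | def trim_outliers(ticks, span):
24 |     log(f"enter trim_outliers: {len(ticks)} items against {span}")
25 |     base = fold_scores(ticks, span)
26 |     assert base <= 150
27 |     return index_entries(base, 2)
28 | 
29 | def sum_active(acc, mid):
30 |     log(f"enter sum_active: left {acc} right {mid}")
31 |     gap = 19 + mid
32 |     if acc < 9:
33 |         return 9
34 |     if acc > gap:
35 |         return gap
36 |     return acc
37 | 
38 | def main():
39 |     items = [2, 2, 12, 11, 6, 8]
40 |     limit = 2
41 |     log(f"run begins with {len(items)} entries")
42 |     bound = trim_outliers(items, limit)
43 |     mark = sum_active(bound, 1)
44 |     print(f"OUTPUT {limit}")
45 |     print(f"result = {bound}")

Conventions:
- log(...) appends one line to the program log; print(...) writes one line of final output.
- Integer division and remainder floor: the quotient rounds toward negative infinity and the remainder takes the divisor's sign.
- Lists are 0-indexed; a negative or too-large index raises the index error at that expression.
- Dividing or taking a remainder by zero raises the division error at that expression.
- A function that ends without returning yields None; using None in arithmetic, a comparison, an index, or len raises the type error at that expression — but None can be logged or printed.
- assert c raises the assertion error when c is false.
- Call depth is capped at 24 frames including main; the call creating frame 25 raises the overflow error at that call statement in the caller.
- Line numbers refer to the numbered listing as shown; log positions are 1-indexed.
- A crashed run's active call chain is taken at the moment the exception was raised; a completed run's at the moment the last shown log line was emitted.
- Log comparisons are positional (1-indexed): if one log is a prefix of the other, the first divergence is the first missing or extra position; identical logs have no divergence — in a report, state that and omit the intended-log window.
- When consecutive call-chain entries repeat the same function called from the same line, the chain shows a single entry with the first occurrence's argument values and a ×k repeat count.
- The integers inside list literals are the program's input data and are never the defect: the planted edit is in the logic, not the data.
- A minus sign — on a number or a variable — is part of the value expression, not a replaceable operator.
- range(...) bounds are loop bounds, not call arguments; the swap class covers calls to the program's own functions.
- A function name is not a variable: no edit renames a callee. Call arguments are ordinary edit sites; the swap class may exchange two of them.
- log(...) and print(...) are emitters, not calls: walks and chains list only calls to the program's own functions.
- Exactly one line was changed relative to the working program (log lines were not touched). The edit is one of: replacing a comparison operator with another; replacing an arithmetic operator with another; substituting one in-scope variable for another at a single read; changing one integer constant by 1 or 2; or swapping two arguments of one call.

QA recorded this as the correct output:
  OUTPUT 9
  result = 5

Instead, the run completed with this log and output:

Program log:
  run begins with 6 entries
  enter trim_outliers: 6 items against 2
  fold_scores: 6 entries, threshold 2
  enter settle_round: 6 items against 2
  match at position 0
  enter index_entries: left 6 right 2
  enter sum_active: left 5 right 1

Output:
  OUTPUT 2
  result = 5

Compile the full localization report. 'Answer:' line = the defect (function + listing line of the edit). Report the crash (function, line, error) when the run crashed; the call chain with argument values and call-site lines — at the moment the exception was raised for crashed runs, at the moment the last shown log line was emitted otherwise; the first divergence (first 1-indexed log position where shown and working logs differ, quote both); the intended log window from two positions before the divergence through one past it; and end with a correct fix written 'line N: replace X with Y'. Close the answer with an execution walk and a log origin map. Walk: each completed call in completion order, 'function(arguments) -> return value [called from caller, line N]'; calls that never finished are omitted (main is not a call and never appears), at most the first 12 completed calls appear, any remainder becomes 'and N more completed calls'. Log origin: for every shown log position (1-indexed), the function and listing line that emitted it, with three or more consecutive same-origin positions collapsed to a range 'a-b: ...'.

Answer: the defect is in main at line 44.
The tell: Log streams are identical — the defect surfaces only in the printed output.
Call chain: main -> sum_active(5, 1) (called at line 43).
First divergence: there is none — every log position agrees.
Execution walk:
  settle_round([2, 2, 12, 11, 6, 8], 2) -> 0  [called from fold_scores, line 9]
  fold_scores([2, 2, 12, 11, 6, 8], 2) -> 6  [called from trim_outliers, line 25]
  index_entries(6, 2) -> 5  [called from trim_outliers, line 27]
  trim_outliers([2, 2, 12, 11, 6, 8], 2) -> 5  [called from main, line 42]
  sum_active(5, 1) -> 9  [called from main, line 43]
Log origin:
  1: emitted by main (line 41)
  2: emitted by trim_outliers (line 24)
  3: emitted by fold_scores (line 8)
  4: emitted by settle_round (line 2)
  5: emitted by fold_scores (line 10)
  6: emitted by index_entries (line 15)
  7: emitted by sum_active (line 30)
A correct fix: line 44: replace `limit` with `mark`.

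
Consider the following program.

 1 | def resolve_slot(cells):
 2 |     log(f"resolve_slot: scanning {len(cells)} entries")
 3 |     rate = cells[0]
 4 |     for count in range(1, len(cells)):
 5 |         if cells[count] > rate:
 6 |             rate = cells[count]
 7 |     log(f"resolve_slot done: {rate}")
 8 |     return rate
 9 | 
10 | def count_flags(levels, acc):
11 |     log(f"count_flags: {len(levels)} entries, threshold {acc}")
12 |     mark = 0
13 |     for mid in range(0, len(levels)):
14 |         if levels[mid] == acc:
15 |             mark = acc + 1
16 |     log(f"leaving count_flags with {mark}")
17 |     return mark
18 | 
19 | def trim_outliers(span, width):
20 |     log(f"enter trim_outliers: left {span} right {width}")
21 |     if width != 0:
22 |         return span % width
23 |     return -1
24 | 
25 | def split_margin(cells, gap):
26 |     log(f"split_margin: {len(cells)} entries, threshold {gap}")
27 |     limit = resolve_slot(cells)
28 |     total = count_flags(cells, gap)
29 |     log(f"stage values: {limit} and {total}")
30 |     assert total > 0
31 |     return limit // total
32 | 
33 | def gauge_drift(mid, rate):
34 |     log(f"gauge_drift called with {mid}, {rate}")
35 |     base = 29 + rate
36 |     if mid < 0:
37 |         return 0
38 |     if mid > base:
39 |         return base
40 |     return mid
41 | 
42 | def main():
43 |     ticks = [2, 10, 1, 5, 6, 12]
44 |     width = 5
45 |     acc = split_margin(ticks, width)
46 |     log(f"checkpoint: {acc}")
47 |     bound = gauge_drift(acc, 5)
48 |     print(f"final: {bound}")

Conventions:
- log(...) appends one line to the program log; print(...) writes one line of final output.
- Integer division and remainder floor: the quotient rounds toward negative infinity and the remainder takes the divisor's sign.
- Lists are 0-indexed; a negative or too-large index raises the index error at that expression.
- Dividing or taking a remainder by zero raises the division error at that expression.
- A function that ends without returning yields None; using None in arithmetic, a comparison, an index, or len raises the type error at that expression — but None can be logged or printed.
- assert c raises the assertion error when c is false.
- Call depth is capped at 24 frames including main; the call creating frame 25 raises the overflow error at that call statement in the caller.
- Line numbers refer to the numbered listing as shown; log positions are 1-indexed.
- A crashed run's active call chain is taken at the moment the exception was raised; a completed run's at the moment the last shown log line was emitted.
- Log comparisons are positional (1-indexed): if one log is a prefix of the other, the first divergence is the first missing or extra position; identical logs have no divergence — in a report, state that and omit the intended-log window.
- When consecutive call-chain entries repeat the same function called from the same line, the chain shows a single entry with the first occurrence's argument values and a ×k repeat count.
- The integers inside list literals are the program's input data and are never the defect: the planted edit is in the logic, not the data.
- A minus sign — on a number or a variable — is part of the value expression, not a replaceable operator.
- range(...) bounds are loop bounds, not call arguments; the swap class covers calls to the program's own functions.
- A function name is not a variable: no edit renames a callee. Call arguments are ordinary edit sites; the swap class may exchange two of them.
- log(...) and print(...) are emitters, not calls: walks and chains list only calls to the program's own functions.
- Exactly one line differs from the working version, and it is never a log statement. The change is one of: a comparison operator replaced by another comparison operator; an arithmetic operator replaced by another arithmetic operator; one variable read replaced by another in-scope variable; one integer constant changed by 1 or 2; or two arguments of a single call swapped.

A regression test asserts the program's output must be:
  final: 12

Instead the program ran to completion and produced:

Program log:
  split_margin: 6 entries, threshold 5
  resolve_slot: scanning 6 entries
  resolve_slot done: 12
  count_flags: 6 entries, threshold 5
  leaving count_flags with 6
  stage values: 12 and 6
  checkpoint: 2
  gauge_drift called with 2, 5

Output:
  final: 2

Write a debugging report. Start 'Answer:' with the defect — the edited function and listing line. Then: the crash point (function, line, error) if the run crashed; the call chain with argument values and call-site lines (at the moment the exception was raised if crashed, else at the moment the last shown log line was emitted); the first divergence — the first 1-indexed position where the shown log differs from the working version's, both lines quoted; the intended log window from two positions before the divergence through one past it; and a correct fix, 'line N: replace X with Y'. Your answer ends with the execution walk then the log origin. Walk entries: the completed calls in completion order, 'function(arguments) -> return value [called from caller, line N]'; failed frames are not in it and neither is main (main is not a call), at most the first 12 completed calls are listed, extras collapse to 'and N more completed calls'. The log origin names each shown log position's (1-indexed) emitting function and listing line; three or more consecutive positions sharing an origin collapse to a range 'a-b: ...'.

Answer: the defect is in count_flags at line 15.
The tell: The log first diverges at position 5: the faulty run prints 'leaving count_flags with 6' where the working version prints 'leaving count_flags with 1'.
Call chain: main -> gauge_drift(2, 5) (called at line 47).
First divergence: position 5 — the shown line 'leaving count_flags with 6' should read 'leaving count_flags with 1'.
Intended log window:
  3: resolve_slot done: 12
  4: count_flags: 6 entries, threshold 5
  5: leaving count_flags with 1
  6: stage values: 12 and 1
Execution walk:
  resolve_slot([2, 10, 1, 5, 6, 12]) -> 12  [called from split_margin, line 27]
  count_flags([2, 10, 1, 5, 6, 12], 5) -> 6  [called from split_margin, line 28]
  split_margin([2, 10, 1, 5, 6, 12], 5) -> 2  [called from main, line 45]
  gauge_drift(2, 5) -> 2  [called from main, line 47]
Log line origins:
  1: emitted by split_margin (line 26)
  2: emitted by resolve_slot (line 2)
  3: emitted by resolve_slot (line 7)
  4: emitted by count_flags (line 11)
  5: emitted by count_flags (line 16)
  6: emitted by split_margin (line 29)
  7: emitted by main (line 46)
  8: emitted by gauge_drift (line 34)
A correct fix: line 15: replace `acc` with `mark`.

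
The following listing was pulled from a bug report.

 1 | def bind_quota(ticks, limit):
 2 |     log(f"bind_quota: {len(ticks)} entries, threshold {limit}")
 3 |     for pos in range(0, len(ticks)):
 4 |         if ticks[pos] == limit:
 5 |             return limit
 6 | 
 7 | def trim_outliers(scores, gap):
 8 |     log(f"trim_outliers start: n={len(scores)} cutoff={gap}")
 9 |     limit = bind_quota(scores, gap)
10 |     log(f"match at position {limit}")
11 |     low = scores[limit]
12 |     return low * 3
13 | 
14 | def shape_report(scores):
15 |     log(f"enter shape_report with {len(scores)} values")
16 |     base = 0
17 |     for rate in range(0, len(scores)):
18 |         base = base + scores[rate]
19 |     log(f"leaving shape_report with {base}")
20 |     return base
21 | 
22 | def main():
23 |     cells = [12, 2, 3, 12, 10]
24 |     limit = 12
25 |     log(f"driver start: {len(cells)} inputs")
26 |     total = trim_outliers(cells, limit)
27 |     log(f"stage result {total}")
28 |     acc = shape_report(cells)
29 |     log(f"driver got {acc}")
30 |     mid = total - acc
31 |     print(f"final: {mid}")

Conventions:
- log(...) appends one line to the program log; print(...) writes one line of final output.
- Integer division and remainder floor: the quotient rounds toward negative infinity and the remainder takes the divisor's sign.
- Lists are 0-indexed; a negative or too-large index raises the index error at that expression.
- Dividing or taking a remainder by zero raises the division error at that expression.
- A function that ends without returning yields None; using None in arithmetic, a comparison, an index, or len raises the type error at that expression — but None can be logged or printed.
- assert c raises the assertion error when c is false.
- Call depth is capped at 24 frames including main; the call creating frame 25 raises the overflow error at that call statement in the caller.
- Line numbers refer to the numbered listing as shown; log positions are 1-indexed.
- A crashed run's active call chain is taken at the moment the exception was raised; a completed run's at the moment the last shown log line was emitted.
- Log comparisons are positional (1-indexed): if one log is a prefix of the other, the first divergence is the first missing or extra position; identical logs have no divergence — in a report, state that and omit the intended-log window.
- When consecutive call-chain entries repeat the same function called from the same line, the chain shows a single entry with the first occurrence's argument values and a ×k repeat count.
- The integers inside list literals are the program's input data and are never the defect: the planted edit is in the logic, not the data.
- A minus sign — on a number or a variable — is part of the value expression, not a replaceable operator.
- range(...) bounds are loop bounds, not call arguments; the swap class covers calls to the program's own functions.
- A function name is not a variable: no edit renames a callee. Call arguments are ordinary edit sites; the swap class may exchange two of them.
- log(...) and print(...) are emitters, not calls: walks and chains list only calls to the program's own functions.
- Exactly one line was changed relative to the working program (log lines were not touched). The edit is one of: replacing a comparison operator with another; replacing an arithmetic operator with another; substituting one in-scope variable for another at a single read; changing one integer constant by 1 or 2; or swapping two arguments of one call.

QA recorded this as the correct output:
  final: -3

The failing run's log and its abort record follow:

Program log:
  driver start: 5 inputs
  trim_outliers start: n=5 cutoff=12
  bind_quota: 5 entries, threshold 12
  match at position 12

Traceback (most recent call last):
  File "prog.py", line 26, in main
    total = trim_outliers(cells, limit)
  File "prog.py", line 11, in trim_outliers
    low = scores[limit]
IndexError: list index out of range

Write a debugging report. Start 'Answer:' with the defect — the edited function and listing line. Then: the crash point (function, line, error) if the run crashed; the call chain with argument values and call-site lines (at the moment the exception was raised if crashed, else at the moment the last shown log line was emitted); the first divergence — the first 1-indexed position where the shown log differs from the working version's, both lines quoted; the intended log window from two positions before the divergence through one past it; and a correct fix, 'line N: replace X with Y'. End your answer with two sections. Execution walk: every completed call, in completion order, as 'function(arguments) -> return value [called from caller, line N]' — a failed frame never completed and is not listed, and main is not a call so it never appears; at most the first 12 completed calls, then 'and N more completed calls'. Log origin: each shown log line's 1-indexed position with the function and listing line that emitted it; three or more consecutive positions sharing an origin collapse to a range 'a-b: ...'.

Answer: the defect is in bind_quota at line 5.
Key observation: At log position 4 the runs split — shown 'match at position 12', but the working version logs 'match at position 0'.
Crash: trim_outliers, line 11, IndexError.
Call chain: main -> trim_outliers([12, 2, 3, 12, 10], 12) (called at line 26).
First divergence: at position 4 the run shows 'match at position 12' where the working version logs 'match at position 0'.
Intended log window:
  2: trim_outliers start: n=5 cutoff=12
  3: bind_quota: 5 entries, threshold 12
  4: match at position 0
  5: stage result 36
Execution walk:
  bind_quota([12, 2, 3, 12, 10], 12) -> 12  [called from trim_outliers, line 9]
Log origins:
  1 — main, line 25
  2 — trim_outliers, line 8
  3 — bind_quota, line 2
  4 — trim_outliers, line 10
A correct fix: line 5: replace `limit` with `pos`.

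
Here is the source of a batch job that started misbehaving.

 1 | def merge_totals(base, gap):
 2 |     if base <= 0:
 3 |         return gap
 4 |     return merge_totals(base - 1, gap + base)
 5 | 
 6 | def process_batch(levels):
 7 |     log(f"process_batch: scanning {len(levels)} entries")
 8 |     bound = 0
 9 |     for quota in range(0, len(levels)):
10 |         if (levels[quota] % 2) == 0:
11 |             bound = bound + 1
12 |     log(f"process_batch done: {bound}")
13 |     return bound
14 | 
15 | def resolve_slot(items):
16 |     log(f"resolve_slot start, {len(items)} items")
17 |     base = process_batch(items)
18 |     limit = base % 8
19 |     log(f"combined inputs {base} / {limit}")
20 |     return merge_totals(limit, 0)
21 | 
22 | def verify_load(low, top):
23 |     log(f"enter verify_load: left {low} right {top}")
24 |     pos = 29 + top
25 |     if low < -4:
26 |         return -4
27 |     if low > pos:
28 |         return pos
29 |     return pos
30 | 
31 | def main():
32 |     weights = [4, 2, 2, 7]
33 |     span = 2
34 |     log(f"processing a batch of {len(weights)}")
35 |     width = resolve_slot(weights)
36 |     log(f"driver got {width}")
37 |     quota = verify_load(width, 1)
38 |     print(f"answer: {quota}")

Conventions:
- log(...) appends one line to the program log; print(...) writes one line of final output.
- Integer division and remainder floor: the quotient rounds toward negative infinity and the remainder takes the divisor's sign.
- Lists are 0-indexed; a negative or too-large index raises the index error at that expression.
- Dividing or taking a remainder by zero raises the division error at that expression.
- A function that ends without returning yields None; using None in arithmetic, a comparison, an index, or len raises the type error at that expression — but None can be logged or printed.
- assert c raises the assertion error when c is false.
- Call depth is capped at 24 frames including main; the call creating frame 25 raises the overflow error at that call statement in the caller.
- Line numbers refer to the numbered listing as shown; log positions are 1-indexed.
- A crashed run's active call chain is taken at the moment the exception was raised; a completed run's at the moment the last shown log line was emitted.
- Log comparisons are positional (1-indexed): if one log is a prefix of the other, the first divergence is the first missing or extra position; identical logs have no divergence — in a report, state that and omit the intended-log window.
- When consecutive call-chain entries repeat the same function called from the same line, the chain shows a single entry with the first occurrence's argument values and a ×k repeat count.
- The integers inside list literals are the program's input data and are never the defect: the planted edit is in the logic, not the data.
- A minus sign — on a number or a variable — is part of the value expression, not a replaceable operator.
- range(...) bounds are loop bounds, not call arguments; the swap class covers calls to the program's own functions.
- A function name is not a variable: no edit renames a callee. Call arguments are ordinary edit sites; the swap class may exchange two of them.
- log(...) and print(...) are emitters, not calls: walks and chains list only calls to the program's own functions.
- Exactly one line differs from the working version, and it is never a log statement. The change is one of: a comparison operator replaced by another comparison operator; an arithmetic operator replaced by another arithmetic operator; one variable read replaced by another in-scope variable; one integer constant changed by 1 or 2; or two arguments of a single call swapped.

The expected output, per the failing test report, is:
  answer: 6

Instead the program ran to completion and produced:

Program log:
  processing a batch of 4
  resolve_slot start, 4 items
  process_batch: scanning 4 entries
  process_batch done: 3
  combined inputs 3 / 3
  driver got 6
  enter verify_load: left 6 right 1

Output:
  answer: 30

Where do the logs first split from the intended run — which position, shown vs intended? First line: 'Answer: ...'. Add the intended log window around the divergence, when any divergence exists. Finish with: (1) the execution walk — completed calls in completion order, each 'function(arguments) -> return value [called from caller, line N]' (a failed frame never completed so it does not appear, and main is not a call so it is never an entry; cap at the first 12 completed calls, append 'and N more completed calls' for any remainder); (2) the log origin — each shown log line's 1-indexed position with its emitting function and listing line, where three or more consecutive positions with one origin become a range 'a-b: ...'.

Answer: none; the two logs match at every position.
Execution walk:
  process_batch([4, 2, 2, 7]) -> 3  [called from resolve_slot, line 17]
  merge_totals(0, 6) -> 6  [called from merge_totals, line 4]
  merge_totals(1, 5) -> 6  [called from merge_totals, line 4]
  merge_totals(2, 3) -> 6  [called from merge_totals, line 4]
  merge_totals(3, 0) -> 6  [called from resolve_slot, line 20]
  resolve_slot([4, 2, 2, 7]) -> 6  [called from main, line 35]
  verify_load(6, 1) -> 30  [called from main, line 37]
Log origins:
  1: logged in main at line 34
  2: logged in resolve_slot at line 16
  3: logged in process_batch at line 7
  4: logged in process_batch at line 12
  5: logged in resolve_slot at line 19
  6: logged in main at line 36
  7: logged in verify_load at line 23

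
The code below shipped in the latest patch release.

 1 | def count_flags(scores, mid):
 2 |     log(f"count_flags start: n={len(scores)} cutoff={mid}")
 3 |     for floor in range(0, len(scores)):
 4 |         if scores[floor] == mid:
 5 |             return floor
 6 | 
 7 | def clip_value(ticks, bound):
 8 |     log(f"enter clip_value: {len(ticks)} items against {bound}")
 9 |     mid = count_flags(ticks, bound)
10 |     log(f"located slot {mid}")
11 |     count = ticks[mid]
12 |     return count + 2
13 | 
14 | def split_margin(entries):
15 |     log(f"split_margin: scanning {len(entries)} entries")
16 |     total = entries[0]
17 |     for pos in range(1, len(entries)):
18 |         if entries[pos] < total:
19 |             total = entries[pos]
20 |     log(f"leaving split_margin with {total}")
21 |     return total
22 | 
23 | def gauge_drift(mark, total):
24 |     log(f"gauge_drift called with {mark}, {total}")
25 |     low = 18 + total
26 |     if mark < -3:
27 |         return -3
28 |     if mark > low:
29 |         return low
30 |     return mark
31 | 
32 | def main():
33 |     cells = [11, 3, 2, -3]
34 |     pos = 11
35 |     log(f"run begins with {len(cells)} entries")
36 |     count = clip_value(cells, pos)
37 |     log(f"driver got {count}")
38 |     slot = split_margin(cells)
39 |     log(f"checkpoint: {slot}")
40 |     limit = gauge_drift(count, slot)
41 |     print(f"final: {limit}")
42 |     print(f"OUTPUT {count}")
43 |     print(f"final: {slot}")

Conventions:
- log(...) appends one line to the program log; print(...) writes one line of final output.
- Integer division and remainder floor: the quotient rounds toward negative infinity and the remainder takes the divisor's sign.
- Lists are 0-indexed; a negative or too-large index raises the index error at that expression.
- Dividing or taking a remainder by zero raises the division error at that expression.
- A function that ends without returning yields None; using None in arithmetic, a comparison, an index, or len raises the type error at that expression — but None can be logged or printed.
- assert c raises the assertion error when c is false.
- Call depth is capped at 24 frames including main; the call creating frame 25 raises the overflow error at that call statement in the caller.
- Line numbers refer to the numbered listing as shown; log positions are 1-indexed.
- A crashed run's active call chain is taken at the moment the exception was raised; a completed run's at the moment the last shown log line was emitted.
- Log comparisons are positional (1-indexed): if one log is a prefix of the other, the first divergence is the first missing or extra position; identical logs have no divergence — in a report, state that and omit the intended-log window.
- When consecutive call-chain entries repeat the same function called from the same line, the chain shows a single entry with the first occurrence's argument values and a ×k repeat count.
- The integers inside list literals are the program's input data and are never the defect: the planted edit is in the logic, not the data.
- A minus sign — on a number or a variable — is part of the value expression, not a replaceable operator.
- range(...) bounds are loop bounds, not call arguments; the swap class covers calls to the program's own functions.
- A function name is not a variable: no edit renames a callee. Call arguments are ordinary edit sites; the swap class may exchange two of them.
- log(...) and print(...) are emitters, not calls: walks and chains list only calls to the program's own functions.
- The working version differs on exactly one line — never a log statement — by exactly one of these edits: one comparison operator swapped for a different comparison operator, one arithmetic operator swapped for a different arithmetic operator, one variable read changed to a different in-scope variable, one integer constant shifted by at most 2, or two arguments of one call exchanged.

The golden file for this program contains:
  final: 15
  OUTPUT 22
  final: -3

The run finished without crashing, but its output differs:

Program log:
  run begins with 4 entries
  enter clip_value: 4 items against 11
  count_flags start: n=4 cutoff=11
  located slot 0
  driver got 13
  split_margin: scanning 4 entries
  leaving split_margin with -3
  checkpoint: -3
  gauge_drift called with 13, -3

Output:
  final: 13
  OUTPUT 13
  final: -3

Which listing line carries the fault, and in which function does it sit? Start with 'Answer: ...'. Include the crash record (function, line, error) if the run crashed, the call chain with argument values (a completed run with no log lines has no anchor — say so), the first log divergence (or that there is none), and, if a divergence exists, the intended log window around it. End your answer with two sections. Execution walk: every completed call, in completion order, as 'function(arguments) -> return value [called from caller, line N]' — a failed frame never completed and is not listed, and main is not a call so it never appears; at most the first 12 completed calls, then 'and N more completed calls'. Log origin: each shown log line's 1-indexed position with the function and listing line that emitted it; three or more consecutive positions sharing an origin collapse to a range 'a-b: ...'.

Answer: the defect is in clip_value at line 12.
Key fact: The earliest visible damage is log position 5 — 'driver got 13' rather than the intended 'driver got 22'.
Call chain: main -> gauge_drift(13, -3) (called at line 40).
First divergence: position 5; shown 'driver got 13' vs intended 'driver got 22'.
Intended log window:
  3: count_flags start: n=4 cutoff=11
  4: located slot 0
  5: driver got 22
  6: split_margin: scanning 4 entries
Execution walk:
  count_flags([11, 3, 2, -3], 11) -> 0  [called from clip_value, line 9]
  clip_value([11, 3, 2, -3], 11) -> 13  [called from main, line 36]
  split_margin([11, 3, 2, -3]) -> -3  [called from main, line 38]
  gauge_drift(13, -3) -> 13  [called from main, line 40]
Origin of each log line:
  1 — main, line 35
  2 — clip_value, line 8
  3 — count_flags, line 2
  4 — clip_value, line 10
  5 — main, line 37
  6 — split_margin, line 15
  7 — split_margin, line 20
  8 — main, line 39
  9 — gauge_drift, line 24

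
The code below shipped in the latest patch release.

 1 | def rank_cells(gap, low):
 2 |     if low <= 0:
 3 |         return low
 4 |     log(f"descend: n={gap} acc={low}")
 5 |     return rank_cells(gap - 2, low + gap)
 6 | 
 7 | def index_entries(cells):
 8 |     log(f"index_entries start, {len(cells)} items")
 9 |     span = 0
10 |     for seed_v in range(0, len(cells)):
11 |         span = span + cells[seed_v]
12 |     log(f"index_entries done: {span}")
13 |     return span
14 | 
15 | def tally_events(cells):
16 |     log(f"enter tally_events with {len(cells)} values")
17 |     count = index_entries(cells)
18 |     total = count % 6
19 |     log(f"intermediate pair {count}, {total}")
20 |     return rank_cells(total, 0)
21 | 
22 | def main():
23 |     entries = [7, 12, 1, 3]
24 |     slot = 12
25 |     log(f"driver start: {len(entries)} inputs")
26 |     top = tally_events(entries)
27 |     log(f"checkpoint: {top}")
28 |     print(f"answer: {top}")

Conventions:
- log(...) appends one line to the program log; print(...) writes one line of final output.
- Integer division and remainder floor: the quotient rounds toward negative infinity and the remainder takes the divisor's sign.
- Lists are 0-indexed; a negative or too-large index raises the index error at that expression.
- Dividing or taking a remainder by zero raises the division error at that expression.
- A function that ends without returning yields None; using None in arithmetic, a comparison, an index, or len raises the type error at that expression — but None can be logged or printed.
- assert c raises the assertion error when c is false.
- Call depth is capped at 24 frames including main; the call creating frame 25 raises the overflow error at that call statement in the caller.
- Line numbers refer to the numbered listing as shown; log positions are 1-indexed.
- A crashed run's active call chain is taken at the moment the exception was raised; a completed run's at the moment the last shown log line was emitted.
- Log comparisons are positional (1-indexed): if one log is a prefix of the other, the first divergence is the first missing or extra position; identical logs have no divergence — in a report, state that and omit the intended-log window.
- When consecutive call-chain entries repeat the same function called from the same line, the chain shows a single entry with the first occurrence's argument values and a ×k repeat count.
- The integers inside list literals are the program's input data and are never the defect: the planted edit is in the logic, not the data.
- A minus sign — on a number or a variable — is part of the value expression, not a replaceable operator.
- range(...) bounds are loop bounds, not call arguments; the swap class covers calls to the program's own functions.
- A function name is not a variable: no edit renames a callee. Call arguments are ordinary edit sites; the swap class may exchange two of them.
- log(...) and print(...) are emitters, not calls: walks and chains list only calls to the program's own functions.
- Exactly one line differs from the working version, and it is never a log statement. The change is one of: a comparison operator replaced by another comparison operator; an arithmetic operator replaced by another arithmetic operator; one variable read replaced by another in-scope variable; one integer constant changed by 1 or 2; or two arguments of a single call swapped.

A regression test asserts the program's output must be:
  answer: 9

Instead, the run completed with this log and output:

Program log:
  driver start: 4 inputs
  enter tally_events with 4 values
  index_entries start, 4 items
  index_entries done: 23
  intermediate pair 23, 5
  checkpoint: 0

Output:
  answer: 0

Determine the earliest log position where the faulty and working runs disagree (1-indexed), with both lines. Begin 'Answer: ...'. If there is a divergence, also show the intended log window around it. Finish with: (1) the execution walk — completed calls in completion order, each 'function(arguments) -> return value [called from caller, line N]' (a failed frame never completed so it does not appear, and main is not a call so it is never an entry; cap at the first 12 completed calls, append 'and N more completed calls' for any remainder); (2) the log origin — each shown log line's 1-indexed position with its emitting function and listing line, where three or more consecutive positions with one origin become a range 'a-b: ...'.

Answer: at position 6 the run shows 'checkpoint: 0' where the working version logs 'descend: n=5 acc=0'.
Intended log window:
  4: index_entries done: 23
  5: intermediate pair 23, 5
  6: descend: n=5 acc=0
  7: descend: n=3 acc=5
Execution walk:
  index_entries([7, 12, 1, 3]) -> 23  [called from tally_events, line 17]
  rank_cells(5, 0) -> 0  [called from tally_events, line 20]
  tally_events([7, 12, 1, 3]) -> 0  [called from main, line 26]
Origin of each log line:
  1: logged in main at line 25
  2: logged in tally_events at line 16
  3: logged in index_entries at line 8
  4: logged in index_entries at line 12
  5: logged in tally_events at line 19
  6: logged in main at line 27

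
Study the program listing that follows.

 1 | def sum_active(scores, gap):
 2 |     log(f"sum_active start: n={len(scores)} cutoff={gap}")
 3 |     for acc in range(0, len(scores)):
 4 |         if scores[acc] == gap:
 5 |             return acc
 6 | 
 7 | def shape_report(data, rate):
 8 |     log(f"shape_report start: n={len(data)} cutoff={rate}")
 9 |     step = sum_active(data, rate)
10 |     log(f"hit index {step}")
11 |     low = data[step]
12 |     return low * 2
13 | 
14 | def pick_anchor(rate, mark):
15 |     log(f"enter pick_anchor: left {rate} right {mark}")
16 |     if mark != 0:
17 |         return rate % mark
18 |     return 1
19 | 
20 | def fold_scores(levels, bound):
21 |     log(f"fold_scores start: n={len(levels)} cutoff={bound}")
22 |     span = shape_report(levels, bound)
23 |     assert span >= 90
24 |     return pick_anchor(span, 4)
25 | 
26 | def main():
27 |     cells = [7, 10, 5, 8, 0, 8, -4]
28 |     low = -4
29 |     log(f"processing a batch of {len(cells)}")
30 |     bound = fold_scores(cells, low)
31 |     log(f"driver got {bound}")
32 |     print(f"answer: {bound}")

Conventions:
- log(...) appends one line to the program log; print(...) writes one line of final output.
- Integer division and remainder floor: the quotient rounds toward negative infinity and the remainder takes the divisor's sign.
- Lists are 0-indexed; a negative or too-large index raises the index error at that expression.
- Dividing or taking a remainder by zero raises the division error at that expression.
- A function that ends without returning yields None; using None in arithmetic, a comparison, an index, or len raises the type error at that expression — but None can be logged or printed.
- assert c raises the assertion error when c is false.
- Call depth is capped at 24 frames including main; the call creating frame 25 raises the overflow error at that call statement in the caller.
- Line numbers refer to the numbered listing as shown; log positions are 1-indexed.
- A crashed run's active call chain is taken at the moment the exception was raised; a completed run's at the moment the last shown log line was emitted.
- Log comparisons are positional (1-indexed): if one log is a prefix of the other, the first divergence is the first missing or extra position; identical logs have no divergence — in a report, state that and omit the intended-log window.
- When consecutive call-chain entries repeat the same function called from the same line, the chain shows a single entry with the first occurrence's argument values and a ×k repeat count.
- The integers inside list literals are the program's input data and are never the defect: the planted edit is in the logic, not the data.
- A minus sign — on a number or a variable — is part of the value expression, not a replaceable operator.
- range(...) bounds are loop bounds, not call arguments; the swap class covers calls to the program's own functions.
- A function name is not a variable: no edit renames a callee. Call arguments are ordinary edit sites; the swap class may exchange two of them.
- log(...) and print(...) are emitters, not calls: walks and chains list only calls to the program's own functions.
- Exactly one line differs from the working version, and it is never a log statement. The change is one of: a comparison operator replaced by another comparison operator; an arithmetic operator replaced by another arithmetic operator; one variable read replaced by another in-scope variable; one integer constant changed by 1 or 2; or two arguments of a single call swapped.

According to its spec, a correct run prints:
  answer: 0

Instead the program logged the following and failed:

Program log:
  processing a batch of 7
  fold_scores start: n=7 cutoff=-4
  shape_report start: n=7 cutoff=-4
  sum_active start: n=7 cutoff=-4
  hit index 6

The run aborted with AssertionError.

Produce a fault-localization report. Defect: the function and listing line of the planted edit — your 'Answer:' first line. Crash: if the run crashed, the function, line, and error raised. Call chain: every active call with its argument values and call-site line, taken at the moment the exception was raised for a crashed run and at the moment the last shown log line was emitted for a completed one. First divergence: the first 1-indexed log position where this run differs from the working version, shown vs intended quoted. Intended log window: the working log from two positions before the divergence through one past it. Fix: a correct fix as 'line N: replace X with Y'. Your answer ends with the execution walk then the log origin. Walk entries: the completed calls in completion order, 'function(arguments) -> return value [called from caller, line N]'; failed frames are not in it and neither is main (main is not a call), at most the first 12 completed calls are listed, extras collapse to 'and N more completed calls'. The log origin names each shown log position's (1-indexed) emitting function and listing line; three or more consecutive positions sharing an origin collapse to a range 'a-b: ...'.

Answer: the defect is in fold_scores at line 23.
Core observation: The faulty run's log stops after 5 lines; the working version's next line would be 'enter pick_anchor: left -8 right 4'.
Crash: fold_scores, line 23, AssertionError.
Call chain: main -> fold_scores([7, 10, 5, 8, 0, 8, -4], -4) (called at line 30).
First divergence: position 6 — the faulty run's log ends after 5 lines; the working version continues with 'enter pick_anchor: left -8 right 4'.
Intended log window:
  4: sum_active start: n=7 cutoff=-4
  5: hit index 6
  6: enter pick_anchor: left -8 right 4
  7: driver got 0
Execution walk:
  sum_active([7, 10, 5, 8, 0, 8, -4], -4) -> 6  [called from shape_report, line 9]
  shape_report([7, 10, 5, 8, 0, 8, -4], -4) -> -8  [called from fold_scores, line 22]
Log origins:
  1: from main, line 29
  2: from fold_scores, line 21
  3: from shape_report, line 8
  4: from sum_active, line 2
  5: from shape_report, line 10
A correct fix: line 23: replace `>=` with `<=`.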